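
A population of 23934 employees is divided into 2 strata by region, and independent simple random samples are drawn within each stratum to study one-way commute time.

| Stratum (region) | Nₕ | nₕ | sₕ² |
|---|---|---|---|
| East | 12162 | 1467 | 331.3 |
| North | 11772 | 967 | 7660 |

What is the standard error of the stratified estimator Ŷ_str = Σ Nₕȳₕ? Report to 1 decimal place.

Var(Ŷ_str) = Σₕ Nₕ²(1 − fₕ)sₕ²/nₕ.
East: 12162²·(1 − 1467/12162)·331.3/1467 = 2.9374948 × 10^7.
North: 11772²·(1 − 967/11772)·7660/967 = 1.0075749 × 10^9.
Sum = 1.0369498 × 10^9.
SE = √(1.0369498 × 10^9) = 32201.7.

32201.7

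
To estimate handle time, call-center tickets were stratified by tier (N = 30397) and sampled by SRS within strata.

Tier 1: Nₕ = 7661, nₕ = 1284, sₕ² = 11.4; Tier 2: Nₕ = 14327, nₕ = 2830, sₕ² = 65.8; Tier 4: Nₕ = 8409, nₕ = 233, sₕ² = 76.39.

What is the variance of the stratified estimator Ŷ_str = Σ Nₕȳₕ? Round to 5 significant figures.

Var(Ŷ_str) = Σₕ Nₕ²(1 − fₕ)sₕ²/nₕ.
Tier 1: 7661²·(1 − 1284/7661)·11.4/1284 = 433752.22.
Tier 2: 14327²·(1 − 2830/14327)·65.8/2830 = 3.8298278 × 10^6.
Tier 4: 8409²·(1 − 233/8409)·76.39/233 = 2.2540618 × 10^7.
Sum = 2.6804198 × 10^7.

2.6804 × 10^7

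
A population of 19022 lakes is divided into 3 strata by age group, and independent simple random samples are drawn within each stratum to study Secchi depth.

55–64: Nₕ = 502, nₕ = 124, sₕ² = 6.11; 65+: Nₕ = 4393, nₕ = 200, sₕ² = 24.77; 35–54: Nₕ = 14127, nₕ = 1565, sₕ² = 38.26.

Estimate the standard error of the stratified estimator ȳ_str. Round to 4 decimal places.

Var(ȳ_str) = Σₕ Wₕ²(1 − fₕ)sₕ²/nₕ with Wₕ = Nₕ/N, N = 19022.
55–64: Wₕ = 0.02639050; term = 0.02639050²·(1 − 0.24701195)·6.11/124 = 2.5840606 × 10^-5.
65+: Wₕ = 0.23094312; term = 0.23094312²·(1 − 0.04552697)·24.77/200 = 0.0063047769.
35–54: Wₕ = 0.74266639; term = 0.74266639²·(1 − 0.11078077)·38.26/1565 = 0.011990216.
Sum = 0.018320834.
SE = √(0.018320834) = 0.1354.

0.1354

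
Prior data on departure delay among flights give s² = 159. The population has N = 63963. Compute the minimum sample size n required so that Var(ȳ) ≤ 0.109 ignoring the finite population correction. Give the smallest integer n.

Without fpc, n₀ = s²/D = 159/0.109 = 1458.7156.
Rounding up, n = 1459.

1459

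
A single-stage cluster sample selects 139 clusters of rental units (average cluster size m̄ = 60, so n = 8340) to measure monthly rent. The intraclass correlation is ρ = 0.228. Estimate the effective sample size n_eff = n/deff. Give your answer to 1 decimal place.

deff = 1 + (60 − 1)·0.228 = 1 + 13.452 = 14.452.
n_eff = 8340 / 14.452 = 577.1.

577.1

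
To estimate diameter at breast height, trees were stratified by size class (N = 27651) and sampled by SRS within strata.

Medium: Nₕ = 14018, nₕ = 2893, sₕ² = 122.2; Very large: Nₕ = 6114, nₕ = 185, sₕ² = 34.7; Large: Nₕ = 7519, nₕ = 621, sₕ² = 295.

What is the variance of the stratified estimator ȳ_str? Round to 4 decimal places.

0.0497

Var(ȳ_str) = Σₕ Wₕ²(1 − fₕ)sₕ²/nₕ with Wₕ = Nₕ/N, N = 27651.
Medium: Wₕ = 0.50696177; term = 0.50696177²·(1 − 0.20637751)·122.2/2893 = 0.0086156324.
Very large: Wₕ = 0.22111316; term = 0.22111316²·(1 − 0.03025842)·34.7/185 = 0.0088928905.
Large: Wₕ = 0.27192507; term = 0.27192507²·(1 − 0.08259077)·295/621 = 0.032224932.
Sum = 0.049733455.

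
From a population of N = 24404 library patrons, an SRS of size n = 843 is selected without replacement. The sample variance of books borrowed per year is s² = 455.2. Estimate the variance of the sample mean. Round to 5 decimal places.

Under SRS without replacement, Var(ȳ) = (1 − f)·s²/n with f = n/N = 843/24404 = 0.03454352.
Var(ȳ) = (1 − 0.03454352)·455.2/843 = 0.96545648·0.53997628 = 0.5213236.

0.52132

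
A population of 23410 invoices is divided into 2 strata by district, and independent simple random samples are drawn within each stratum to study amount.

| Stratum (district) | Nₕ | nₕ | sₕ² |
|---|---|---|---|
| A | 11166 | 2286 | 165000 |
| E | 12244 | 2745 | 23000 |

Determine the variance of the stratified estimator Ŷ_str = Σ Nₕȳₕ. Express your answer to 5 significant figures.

Var(Ŷ_str) = Σₕ Nₕ²(1 − fₕ)sₕ²/nₕ.
A: 11166²·(1 − 2286/11166)·165000/2286 = 7.1567906 × 10^9.
E: 12244²·(1 − 2745/12244)·23000/2745 = 9.7451089 × 10^8.
Sum = 8.1313015 × 10^9.

8.1313 × 10^9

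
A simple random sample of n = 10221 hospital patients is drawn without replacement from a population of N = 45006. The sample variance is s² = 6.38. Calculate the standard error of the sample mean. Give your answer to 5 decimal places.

Under SRS without replacement, Var(ȳ) = (1 − f)·s²/n with f = n/N = 10221/45006 = 0.22710305.
Var(ȳ) = (1 − 0.22710305)·6.38/10221 = 0.77289695·6.2420507 × 10^-4 = 4.8244619 × 10^-4.
SE(ȳ) = √(4.8244619 × 10^-4) = 0.02196.

0.02196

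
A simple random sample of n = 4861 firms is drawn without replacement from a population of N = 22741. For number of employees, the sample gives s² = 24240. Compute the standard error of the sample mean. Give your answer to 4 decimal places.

Under SRS without replacement, Var(ȳ) = (1 − f)·s²/n with f = n/N = 4861/22741 = 0.21375489.
Var(ȳ) = (1 − 0.21375489)·24240/4861 = 0.78624511·4.9866283 = 3.9207121.
SE(ȳ) = √(3.9207121) = 1.9801.

1.9801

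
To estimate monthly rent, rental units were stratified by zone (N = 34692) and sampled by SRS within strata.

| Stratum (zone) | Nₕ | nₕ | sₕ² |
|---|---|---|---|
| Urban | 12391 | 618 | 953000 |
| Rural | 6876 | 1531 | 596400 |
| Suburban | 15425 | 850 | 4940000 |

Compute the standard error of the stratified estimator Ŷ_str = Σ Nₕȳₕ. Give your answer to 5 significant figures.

1.2433 × 10^6

Var(Ŷ_str) = Σₕ Nₕ²(1 − fₕ)sₕ²/nₕ.
Urban: 12391²·(1 − 618/12391)·953000/618 = 2.2495618 × 10^11.
Rural: 6876²·(1 − 1531/6876)·596400/1531 = 1.4316802 × 10^10.
Suburban: 15425²·(1 − 850/15425)·4940000/850 = 1.3065973 × 10^12.
Sum = 1.5458703 × 10^12.
SE = √(1.5458703 × 10^12) = 1.2433 × 10^6.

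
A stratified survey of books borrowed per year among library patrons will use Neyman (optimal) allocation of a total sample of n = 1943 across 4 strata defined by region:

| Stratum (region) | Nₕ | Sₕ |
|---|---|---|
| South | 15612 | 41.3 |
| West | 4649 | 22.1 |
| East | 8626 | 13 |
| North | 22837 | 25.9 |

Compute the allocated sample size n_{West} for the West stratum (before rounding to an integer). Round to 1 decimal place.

137.6

Neyman allocation: nₕ = n·NₕSₕ / Σⱼ NⱼSⱼ.
Σ NⱼSⱼ = 15612·41.3 + 4649·22.1 + 8626·13 + 22837·25.9 = 1.4511348 × 10^6.
n_{West} = 1943·4649·22.1 / (1.4511348 × 10^6) = 137.6.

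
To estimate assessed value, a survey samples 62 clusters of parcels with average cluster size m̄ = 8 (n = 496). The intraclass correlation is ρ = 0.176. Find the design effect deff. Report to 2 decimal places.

deff = 1 + (8 − 1)·0.176 = 1 + 1.232 = 2.232.

2.23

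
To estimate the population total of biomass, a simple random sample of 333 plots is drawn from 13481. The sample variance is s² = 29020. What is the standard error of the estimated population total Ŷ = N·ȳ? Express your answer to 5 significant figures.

Var(Ŷ) = N²·Var(ȳ) = N²·(1 − n/N)·s²/n.
f = 333/13481 = 0.02470143; Var(ȳ) = 0.97529857·29020/333 = 84.994488.
Var(Ŷ) = 13481² · 84.994488 = 1.5446674 × 10^10.
SE(Ŷ) = √(1.5446674 × 10^10) = 124280.

124280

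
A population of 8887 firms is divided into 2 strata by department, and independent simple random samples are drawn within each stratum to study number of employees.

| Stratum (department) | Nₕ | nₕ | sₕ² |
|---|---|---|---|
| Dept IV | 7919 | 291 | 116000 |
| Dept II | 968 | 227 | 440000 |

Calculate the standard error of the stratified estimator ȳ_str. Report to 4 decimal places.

Var(ȳ_str) = Σₕ Wₕ²(1 − fₕ)sₕ²/nₕ with Wₕ = Nₕ/N, N = 8887.
Dept IV: Wₕ = 0.89107685; term = 0.89107685²·(1 − 0.03674706)·116000/291 = 304.88473.
Dept II: Wₕ = 0.10892315; term = 0.10892315²·(1 − 0.23450413)·440000/227 = 17.603946.
Sum = 322.48868.
SE = √(322.48868) = 17.9580.

17.9580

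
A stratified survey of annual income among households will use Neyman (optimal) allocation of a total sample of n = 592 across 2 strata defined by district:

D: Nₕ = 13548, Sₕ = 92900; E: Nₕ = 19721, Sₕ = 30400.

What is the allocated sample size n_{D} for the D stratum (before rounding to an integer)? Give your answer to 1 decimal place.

401.0

Neyman allocation: nₕ = n·NₕSₕ / Σⱼ NⱼSⱼ.
Σ NⱼSⱼ = 13548·92900 + 19721·30400 = 1.8581276 × 10^9.
n_{D} = 592·13548·92900 / (1.8581276 × 10^9) = 401.0.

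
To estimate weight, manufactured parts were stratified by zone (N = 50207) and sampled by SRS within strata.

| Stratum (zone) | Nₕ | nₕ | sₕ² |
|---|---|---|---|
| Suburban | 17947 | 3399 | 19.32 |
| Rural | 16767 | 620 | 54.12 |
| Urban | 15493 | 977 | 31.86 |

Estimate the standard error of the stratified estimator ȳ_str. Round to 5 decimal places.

0.11346

Var(ȳ_str) = Σₕ Wₕ²(1 − fₕ)sₕ²/nₕ with Wₕ = Nₕ/N, N = 50207.
Suburban: Wₕ = 0.35746012; term = 0.35746012²·(1 − 0.18939098)·19.32/3399 = 5.8873868 × 10^-4.
Rural: Wₕ = 0.33395742; term = 0.33395742²·(1 − 0.03697740)·54.12/620 = 0.0093752912.
Urban: Wₕ = 0.30858247; term = 0.30858247²·(1 − 0.06306074)·31.86/977 = 0.0029094115.
Sum = 0.012873441.
SE = √(0.012873441) = 0.11346.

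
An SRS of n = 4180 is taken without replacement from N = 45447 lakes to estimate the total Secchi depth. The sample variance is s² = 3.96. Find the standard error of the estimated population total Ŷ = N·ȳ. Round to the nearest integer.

1333

Var(Ŷ) = N²·Var(ȳ) = N²·(1 − n/N)·s²/n.
f = 4180/45447 = 0.09197527; Var(ȳ) = 0.90802473·3.96/4180 = 8.6023396 × 10^-4.
Var(Ŷ) = 45447² · (8.6023396 × 10^-4) = 1.7767529 × 10^6.
SE(Ŷ) = √(1.7767529 × 10^6) = 1333.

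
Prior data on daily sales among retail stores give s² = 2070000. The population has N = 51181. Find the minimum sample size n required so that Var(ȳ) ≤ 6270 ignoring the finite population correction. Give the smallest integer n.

Without fpc, n₀ = s²/D = 2070000/6270 = 330.1435.
Rounding up, n = 331.

331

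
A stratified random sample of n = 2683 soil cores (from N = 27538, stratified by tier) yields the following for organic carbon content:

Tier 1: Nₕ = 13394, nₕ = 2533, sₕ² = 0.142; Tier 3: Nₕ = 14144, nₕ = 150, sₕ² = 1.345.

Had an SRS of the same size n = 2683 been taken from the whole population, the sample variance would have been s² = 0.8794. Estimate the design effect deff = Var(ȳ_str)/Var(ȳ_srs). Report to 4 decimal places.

Var(ȳ_str) = Σ Wₕ²(1−fₕ)sₕ²/nₕ with Wₕ = Nₕ/27538:
  Tier 1: (13394/27538)²·(1−2533/13394)·0.142/2533 = 1.0753961 × 10^-5
  Tier 3: (14144/27538)²·(1−150/14144)·1.345/150 = 0.0023403475
  → Var(ȳ_str) = 0.0023511015.
Var(ȳ_srs) = (1 − 2683/27538)·0.8794/2683 = 2.9583337 × 10^-4.
deff = 0.0023511015 / (2.9583337 × 10^-4) = 7.9474.

7.9474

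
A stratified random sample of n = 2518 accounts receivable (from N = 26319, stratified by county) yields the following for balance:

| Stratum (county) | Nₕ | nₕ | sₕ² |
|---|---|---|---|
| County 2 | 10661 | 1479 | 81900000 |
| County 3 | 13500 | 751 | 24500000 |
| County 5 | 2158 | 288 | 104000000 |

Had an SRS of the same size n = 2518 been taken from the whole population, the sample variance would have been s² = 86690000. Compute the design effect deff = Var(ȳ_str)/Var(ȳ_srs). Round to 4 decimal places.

0.5793

Var(ȳ_str) = Σ Wₕ²(1−fₕ)sₕ²/nₕ with Wₕ = Nₕ/26319:
  County 2: (10661/26319)²·(1−1479/10661)·81900000/1479 = 7825.5017
  County 3: (13500/26319)²·(1−751/13500)·24500000/751 = 8105.8258
  County 5: (2158/26319)²·(1−288/2158)·104000000/288 = 2103.7549
  → Var(ȳ_str) = 18035.082.
Var(ȳ_srs) = (1 − 2518/26319)·86690000/2518 = 31134.299.
deff = 18035.082 / 31134.299 = 0.5793.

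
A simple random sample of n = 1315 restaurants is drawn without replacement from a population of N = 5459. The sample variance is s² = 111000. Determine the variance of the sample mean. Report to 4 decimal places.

64.0773

Under SRS without replacement, Var(ȳ) = (1 − f)·s²/n with f = n/N = 1315/5459 = 0.24088661.
Var(ȳ) = (1 − 0.24088661)·111000/1315 = 0.75911339·84.410646 = 64.077252.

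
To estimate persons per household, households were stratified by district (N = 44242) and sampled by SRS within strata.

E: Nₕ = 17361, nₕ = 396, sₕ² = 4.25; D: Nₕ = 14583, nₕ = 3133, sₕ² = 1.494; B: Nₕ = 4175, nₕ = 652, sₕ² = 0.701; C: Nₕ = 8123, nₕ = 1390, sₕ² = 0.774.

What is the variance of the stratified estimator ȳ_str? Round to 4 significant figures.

0.001679

Var(ȳ_str) = Σₕ Wₕ²(1 − fₕ)sₕ²/nₕ with Wₕ = Nₕ/N, N = 44242.
E: Wₕ = 0.39240993; term = 0.39240993²·(1 − 0.02280975)·4.25/396 = 0.0016149268.
D: Wₕ = 0.32961891; term = 0.32961891²·(1 − 0.21483920)·1.494/3133 = 4.0679262 × 10^-5.
B: Wₕ = 0.09436734; term = 0.09436734²·(1 − 0.15616766)·0.701/652 = 8.0792313 × 10^-6.
C: Wₕ = 0.18360382; term = 0.18360382²·(1 − 0.17111904)·0.774/1390 = 1.5559002 × 10^-5.
Sum = 0.0016792443.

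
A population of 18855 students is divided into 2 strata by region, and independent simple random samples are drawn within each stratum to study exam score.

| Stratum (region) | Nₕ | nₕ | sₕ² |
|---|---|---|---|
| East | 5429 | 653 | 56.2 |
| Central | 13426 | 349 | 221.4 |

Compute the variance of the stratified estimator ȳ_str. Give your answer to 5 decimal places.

0.31957

Var(ȳ_str) = Σₕ Wₕ²(1 − fₕ)sₕ²/nₕ with Wₕ = Nₕ/N, N = 18855.
East: Wₕ = 0.28793423; term = 0.28793423²·(1 − 0.12027998)·56.2/653 = 0.0062770302.
Central: Wₕ = 0.71206577; term = 0.71206577²·(1 − 0.02599434)·221.4/349 = 0.3132953.
Sum = 0.31957233.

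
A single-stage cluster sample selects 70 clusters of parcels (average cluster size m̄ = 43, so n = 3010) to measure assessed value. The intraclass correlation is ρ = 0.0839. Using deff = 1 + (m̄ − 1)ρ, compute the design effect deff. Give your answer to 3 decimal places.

deff = 1 + (43 − 1)·0.0839 = 1 + 3.5238 = 4.5238.

4.524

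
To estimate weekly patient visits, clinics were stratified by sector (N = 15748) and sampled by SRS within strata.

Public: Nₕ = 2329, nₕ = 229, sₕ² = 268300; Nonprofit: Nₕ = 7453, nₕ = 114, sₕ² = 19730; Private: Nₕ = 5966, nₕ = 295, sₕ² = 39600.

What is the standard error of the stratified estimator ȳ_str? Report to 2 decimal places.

8.92

Var(ȳ_str) = Σₕ Wₕ²(1 − fₕ)sₕ²/nₕ with Wₕ = Nₕ/N, N = 15748.
Public: Wₕ = 0.14789180; term = 0.14789180²·(1 − 0.09832546)·268300/229 = 23.105914.
Nonprofit: Wₕ = 0.47326645; term = 0.47326645²·(1 − 0.01529585)·19730/114 = 38.171518.
Private: Wₕ = 0.37884176; term = 0.37884176²·(1 − 0.04944687)·39600/295 = 18.313243.
Sum = 79.590675.
SE = √(79.590675) = 8.92.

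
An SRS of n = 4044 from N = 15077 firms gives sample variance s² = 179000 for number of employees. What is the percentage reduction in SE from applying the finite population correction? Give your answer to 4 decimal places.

14.4560

f = n/N = 4044/15077 = 0.26822312.
SE_no-fpc = √(s²/n) = 6.6530524; SE_fpc = √((1−f)s²/n) = 5.6912843.
Ratio = √(1−f) = 0.85543958. Reduction = 100·(1 − 0.85543958) = 14.4560%.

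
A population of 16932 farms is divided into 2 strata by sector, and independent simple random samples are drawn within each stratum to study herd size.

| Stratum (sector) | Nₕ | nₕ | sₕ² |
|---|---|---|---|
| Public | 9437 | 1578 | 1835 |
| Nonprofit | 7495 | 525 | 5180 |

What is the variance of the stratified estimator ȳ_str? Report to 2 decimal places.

Var(ȳ_str) = Σₕ Wₕ²(1 − fₕ)sₕ²/nₕ with Wₕ = Nₕ/N, N = 16932.
Public: Wₕ = 0.55734704; term = 0.55734704²·(1 − 0.16721416)·1835/1578 = 0.30082491.
Nonprofit: Wₕ = 0.44265296; term = 0.44265296²·(1 − 0.07004670)·5180/525 = 1.7978703.
Sum = 2.0986952.

2.10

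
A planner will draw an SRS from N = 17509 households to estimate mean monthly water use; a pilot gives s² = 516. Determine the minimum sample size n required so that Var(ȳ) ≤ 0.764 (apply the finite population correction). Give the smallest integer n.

Without fpc, n₀ = s²/D = 516/0.764 = 675.3927.
With fpc, (1 − n/N)·s²/n ≤ D requires n ≥ n₀/(1 + n₀/N) = 675.3927/(1 + 675.3927/17509) = 650.3077.
Rounding up, n = 651.

651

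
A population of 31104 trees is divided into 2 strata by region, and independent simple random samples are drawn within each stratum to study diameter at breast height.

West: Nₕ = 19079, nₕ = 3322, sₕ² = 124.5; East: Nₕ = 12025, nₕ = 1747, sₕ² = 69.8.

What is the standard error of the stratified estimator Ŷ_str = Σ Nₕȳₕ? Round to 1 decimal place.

4025.5

Var(Ŷ_str) = Σₕ Nₕ²(1 − fₕ)sₕ²/nₕ.
West: 19079²·(1 − 3322/19079)·124.5/3322 = 1.1266755 × 10^7.
East: 12025²·(1 − 1747/12025)·69.8/1747 = 4.9380583 × 10^6.
Sum = 1.6204813 × 10^7.
SE = √(1.6204813 × 10^7) = 4025.5.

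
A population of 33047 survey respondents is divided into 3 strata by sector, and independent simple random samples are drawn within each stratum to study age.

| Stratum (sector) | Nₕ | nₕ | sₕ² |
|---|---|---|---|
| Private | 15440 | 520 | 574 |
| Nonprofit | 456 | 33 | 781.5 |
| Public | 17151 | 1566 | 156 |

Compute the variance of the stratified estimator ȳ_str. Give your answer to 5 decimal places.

Var(ȳ_str) = Σₕ Wₕ²(1 − fₕ)sₕ²/nₕ with Wₕ = Nₕ/N, N = 33047.
Private: Wₕ = 0.46721336; term = 0.46721336²·(1 − 0.03367876)·574/520 = 0.23284161.
Nonprofit: Wₕ = 0.01379853; term = 0.01379853²·(1 − 0.07236842)·781.5/33 = 0.0041826948.
Public: Wₕ = 0.51898811; term = 0.51898811²·(1 − 0.09130663)·156/1566 = 0.024381758.
Sum = 0.26140606.

0.26141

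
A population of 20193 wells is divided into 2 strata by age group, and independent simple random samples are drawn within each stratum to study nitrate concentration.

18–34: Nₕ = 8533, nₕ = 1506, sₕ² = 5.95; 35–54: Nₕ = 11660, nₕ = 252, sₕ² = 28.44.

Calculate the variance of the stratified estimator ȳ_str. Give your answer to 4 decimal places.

0.0374

Var(ȳ_str) = Σₕ Wₕ²(1 − fₕ)sₕ²/nₕ with Wₕ = Nₕ/N, N = 20193.
18–34: Wₕ = 0.42257218; term = 0.42257218²·(1 − 0.17649127)·5.95/1506 = 5.809811 × 10^-4.
35–54: Wₕ = 0.57742782; term = 0.57742782²·(1 − 0.02161235)·28.44/252 = 0.0368159.
Sum = 0.037396881.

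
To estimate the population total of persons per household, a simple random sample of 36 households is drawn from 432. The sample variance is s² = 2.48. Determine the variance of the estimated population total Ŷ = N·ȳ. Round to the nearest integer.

Var(Ŷ) = N²·Var(ȳ) = N²·(1 − n/N)·s²/n.
f = 36/432 = 0.08333333; Var(ȳ) = 0.91666667·2.48/36 = 0.063148148.
Var(Ŷ) = 432² · 0.063148148 = 11784.96.

11785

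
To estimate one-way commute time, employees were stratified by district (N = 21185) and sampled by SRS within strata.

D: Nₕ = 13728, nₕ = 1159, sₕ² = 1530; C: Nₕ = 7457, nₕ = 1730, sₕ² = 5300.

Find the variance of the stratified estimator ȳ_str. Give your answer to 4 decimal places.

Var(ȳ_str) = Σₕ Wₕ²(1 − fₕ)sₕ²/nₕ with Wₕ = Nₕ/N, N = 21185.
D: Wₕ = 0.64800566; term = 0.64800566²·(1 − 0.08442599)·1530/1159 = 0.50752689.
C: Wₕ = 0.35199434; term = 0.35199434²·(1 − 0.23199678)·5300/1730 = 0.29151718.
Sum = 0.79904407.

0.7990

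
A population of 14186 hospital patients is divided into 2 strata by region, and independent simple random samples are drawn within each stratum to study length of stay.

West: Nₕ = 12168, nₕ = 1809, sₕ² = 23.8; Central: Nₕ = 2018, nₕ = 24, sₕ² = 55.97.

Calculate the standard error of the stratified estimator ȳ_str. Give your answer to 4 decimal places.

Var(ȳ_str) = Σₕ Wₕ²(1 − fₕ)sₕ²/nₕ with Wₕ = Nₕ/N, N = 14186.
West: Wₕ = 0.85774707; term = 0.85774707²·(1 − 0.14866864)·23.8/1809 = 0.008240537.
Central: Wₕ = 0.14225293; term = 0.14225293²·(1 − 0.01189296)·55.97/24 = 0.046630543.
Sum = 0.05487108.
SE = √(0.05487108) = 0.2342.

0.2342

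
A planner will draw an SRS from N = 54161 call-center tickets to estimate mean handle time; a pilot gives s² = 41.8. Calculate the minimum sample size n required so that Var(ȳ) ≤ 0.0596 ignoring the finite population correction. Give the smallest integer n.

Without fpc, n₀ = s²/D = 41.8/0.0596 = 701.3423.
Rounding up, n = 702.

702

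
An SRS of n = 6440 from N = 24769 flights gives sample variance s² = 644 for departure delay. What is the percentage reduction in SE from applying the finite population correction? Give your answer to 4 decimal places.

13.9769

f = n/N = 6440/24769 = 0.26000242.
SE_no-fpc = √(s²/n) = 0.31622777; SE_fpc = √((1−f)s²/n) = 0.27202896.
Ratio = √(1−f) = 0.86023112. Reduction = 100·(1 − 0.86023112) = 13.9769%.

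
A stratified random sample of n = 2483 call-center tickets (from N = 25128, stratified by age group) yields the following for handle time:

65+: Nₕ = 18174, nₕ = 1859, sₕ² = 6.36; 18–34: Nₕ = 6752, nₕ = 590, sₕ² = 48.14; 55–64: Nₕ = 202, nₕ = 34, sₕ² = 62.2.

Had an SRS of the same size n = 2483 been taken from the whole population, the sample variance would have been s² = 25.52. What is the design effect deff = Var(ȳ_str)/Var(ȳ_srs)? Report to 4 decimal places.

0.7645

Var(ȳ_str) = Σ Wₕ²(1−fₕ)sₕ²/nₕ with Wₕ = Nₕ/25128:
  65+: (18174/25128)²·(1−1859/18174)·6.36/1859 = 0.0016065694
  18–34: (6752/25128)²·(1−590/6752)·48.14/590 = 0.0053764097
  55–64: (202/25128)²·(1−34/202)·62.2/34 = 9.8323261 × 10^-5
  → Var(ȳ_str) = 0.0070813024.
Var(ȳ_srs) = (1 − 2483/25128)·25.52/2483 = 0.0092622895.
deff = 0.0070813024 / 0.0092622895 = 0.7645.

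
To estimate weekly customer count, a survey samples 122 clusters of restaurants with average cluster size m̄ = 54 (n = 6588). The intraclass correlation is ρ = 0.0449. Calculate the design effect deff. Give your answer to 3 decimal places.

3.380

deff = 1 + (54 − 1)·0.0449 = 1 + 2.3797 = 3.3797.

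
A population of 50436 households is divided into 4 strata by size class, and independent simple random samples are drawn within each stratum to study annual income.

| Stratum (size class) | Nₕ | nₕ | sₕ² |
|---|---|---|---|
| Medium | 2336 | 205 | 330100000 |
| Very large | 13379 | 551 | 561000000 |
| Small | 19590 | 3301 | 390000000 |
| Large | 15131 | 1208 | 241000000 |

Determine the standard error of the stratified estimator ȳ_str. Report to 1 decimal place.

321.2

Var(ȳ_str) = Σₕ Wₕ²(1 − fₕ)sₕ²/nₕ with Wₕ = Nₕ/N, N = 50436.
Medium: Wₕ = 0.04631612; term = 0.04631612²·(1 − 0.08775685)·330100000/205 = 3151.1326.
Very large: Wₕ = 0.26526687; term = 0.26526687²·(1 − 0.04118394)·561000000/551 = 68693.018.
Small: Wₕ = 0.38841304; term = 0.38841304²·(1 − 0.16850434)·390000000/3301 = 14820.63.
Large: Wₕ = 0.30000397; term = 0.30000397²·(1 − 0.07983610)·241000000/1208 = 16522.254.
Sum = 103187.03.
SE = √(103187.03) = 321.2.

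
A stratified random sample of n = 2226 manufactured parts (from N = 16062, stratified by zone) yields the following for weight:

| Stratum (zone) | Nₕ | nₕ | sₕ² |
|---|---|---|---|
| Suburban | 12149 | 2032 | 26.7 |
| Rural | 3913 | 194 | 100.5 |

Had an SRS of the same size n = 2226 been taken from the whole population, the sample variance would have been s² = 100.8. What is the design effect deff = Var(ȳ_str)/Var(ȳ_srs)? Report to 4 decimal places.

0.9096

Var(ȳ_str) = Σ Wₕ²(1−fₕ)sₕ²/nₕ with Wₕ = Nₕ/16062:
  Suburban: (12149/16062)²·(1−2032/12149)·26.7/2032 = 0.0062600903
  Rural: (3913/16062)²·(1−194/3913)·100.5/194 = 0.029221406
  → Var(ȳ_str) = 0.035481496.
Var(ȳ_srs) = (1 − 2226/16062)·100.8/2226 = 0.039007337.
deff = 0.035481496 / 0.039007337 = 0.9096.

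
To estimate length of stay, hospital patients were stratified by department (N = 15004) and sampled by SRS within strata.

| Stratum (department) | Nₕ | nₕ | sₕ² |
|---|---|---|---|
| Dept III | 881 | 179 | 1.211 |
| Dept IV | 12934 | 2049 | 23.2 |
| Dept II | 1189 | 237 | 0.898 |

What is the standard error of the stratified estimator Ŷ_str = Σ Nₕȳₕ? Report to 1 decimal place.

1265.9

Var(Ŷ_str) = Σₕ Nₕ²(1 − fₕ)sₕ²/nₕ.
Dept III: 881²·(1 − 179/881)·1.211/179 = 4184.12.
Dept IV: 12934²·(1 − 2049/12934)·23.2/2049 = 1.5940697 × 10^6.
Dept II: 1189²·(1 − 237/1189)·0.898/237 = 4288.9086.
Sum = 1.6025427 × 10^6.
SE = √(1.6025427 × 10^6) = 1265.9.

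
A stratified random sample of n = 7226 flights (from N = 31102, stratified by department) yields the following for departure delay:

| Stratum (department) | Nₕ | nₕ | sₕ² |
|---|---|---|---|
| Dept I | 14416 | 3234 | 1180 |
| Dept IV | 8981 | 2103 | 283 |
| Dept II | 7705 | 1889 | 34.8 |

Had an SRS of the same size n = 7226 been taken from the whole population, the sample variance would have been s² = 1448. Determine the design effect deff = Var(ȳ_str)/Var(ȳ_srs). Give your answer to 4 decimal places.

Var(ȳ_str) = Σ Wₕ²(1−fₕ)sₕ²/nₕ with Wₕ = Nₕ/31102:
  Dept I: (14416/31102)²·(1−3234/14416)·1180/3234 = 0.060803646
  Dept IV: (8981/31102)²·(1−2103/8981)·283/2103 = 0.008593249
  Dept II: (7705/31102)²·(1−1889/7705)·34.8/1889 = 8.5342958 × 10^-4
  → Var(ȳ_str) = 0.070250325.
Var(ȳ_srs) = (1 − 7226/31102)·1448/7226 = 0.153831.
deff = 0.070250325 / 0.153831 = 0.4567.

0.4567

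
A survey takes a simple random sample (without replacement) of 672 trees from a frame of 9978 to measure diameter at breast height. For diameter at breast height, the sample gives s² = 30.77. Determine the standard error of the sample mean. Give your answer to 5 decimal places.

Under SRS without replacement, Var(ȳ) = (1 − f)·s²/n with f = n/N = 672/9978 = 0.06734817.
Var(ȳ) = (1 − 0.06734817)·30.77/672 = 0.93265183·0.04578869 = 0.042704906.
SE(ȳ) = √(0.042704906) = 0.20665.

0.20665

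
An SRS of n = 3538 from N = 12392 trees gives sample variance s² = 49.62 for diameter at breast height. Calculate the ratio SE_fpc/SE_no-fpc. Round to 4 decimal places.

0.8453

f = n/N = 3538/12392 = 0.28550678.
SE_no-fpc = √(s²/n) = 0.11842666; SE_fpc = √((1−f)s²/n) = 0.10010333.
Ratio = √(1−f) = 0.84527701.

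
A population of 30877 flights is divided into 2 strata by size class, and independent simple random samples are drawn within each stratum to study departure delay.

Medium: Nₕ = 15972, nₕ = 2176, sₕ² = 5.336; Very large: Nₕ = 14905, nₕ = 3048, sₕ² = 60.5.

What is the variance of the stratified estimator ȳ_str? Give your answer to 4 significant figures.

Var(ȳ_str) = Σₕ Wₕ²(1 − fₕ)sₕ²/nₕ with Wₕ = Nₕ/N, N = 30877.
Medium: Wₕ = 0.51727823; term = 0.51727823²·(1 − 0.13623842)·5.336/2176 = 5.6676004 × 10^-4.
Very large: Wₕ = 0.48272177; term = 0.48272177²·(1 − 0.20449514)·60.5/3048 = 0.0036794001.
Sum = 0.0042461601.

0.004246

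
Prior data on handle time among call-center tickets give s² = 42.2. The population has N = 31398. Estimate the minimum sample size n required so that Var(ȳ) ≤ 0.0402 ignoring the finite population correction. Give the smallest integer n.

Without fpc, n₀ = s²/D = 42.2/0.0402 = 1049.7512.
Rounding up, n = 1050.

1050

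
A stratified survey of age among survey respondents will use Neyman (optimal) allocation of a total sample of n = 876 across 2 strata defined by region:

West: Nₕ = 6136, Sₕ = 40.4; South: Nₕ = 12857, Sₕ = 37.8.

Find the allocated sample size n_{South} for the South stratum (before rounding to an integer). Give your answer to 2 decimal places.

Neyman allocation: nₕ = n·NₕSₕ / Σⱼ NⱼSⱼ.
Σ NⱼSⱼ = 6136·40.4 + 12857·37.8 = 733889.
n_{South} = 876·12857·37.8 / 733889 = 580.10.

580.10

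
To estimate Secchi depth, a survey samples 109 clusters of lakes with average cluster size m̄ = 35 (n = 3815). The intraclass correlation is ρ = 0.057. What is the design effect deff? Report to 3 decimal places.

deff = 1 + (35 − 1)·0.057 = 1 + 1.938 = 2.938.

2.938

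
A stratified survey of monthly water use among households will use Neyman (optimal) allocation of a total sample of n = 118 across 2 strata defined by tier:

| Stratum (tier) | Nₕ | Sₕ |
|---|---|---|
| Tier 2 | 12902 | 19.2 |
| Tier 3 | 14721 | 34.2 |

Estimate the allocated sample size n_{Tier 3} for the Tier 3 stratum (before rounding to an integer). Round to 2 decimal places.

Neyman allocation: nₕ = n·NₕSₕ / Σⱼ NⱼSⱼ.
Σ NⱼSⱼ = 12902·19.2 + 14721·34.2 = 751176.6.
n_{Tier 3} = 118·14721·34.2 / 751176.6 = 79.09.

79.09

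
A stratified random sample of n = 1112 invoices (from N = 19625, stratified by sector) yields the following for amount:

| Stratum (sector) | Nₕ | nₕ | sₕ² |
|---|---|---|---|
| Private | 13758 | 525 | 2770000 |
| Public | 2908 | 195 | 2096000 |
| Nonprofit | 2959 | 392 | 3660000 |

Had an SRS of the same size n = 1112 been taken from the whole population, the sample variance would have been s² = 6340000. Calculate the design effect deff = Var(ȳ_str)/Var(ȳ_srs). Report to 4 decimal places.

Var(ȳ_str) = Σ Wₕ²(1−fₕ)sₕ²/nₕ with Wₕ = Nₕ/19625:
  Private: (13758/19625)²·(1−525/13758)·2770000/525 = 2494.1051
  Public: (2908/19625)²·(1−195/2908)·2096000/195 = 220.18186
  Nonprofit: (2959/19625)²·(1−392/2959)·3660000/392 = 184.13931
  → Var(ȳ_str) = 2898.4263.
Var(ȳ_srs) = (1 − 1112/19625)·6340000/1112 = 5378.3815.
deff = 2898.4263 / 5378.3815 = 0.5389.

0.5389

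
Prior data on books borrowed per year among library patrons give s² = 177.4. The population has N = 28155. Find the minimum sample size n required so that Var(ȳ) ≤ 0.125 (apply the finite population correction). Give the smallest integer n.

1352

Without fpc, n₀ = s²/D = 177.4/0.125 = 1419.2000.
With fpc, (1 − n/N)·s²/n ≤ D requires n ≥ n₀/(1 + n₀/N) = 1419.2000/(1 + 1419.2000/28155) = 1351.0958.
Rounding up, n = 1352.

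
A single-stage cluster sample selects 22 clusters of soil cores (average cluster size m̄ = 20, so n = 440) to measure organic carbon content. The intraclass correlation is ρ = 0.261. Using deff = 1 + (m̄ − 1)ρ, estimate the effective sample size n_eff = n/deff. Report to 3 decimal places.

deff = 1 + (20 − 1)·0.261 = 1 + 4.959 = 5.959.
n_eff = 440 / 5.959 = 73.838.

73.838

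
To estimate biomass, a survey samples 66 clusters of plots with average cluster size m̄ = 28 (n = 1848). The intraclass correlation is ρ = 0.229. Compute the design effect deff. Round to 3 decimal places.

deff = 1 + (28 − 1)·0.229 = 1 + 6.183 = 7.183.

7.183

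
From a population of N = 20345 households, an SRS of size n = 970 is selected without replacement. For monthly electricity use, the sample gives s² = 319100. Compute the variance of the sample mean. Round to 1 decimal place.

313.3

Under SRS without replacement, Var(ȳ) = (1 − f)·s²/n with f = n/N = 970/20345 = 0.04767756.
Var(ȳ) = (1 − 0.04767756)·319100/970 = 0.95232244·328.96907 = 313.28463.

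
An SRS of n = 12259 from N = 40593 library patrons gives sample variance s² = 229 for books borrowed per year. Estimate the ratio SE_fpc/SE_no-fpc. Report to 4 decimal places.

f = n/N = 12259/40593 = 0.30199788.
SE_no-fpc = √(s²/n) = 0.13667536; SE_fpc = √((1−f)s²/n) = 0.11418751.
Ratio = √(1−f) = 0.83546521.

0.8355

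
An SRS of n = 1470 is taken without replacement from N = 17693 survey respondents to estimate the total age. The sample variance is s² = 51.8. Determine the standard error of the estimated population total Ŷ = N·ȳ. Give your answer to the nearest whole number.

3180

Var(Ŷ) = N²·Var(ȳ) = N²·(1 − n/N)·s²/n.
f = 1470/17693 = 0.08308371; Var(ȳ) = 0.91691629·51.8/1470 = 0.032310384.
Var(Ŷ) = 17693² · 0.032310384 = 1.0114515 × 10^7.
SE(Ŷ) = √(1.0114515 × 10^7) = 3180.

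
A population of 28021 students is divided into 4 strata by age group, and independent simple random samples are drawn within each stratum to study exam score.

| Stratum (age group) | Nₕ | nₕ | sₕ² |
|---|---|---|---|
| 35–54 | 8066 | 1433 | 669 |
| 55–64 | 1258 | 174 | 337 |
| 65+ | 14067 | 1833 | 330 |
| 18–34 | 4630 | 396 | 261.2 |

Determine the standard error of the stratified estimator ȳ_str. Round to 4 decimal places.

Var(ȳ_str) = Σₕ Wₕ²(1 − fₕ)sₕ²/nₕ with Wₕ = Nₕ/N, N = 28021.
35–54: Wₕ = 0.28785554; term = 0.28785554²·(1 − 0.17765931)·669/1433 = 0.031811261.
55–64: Wₕ = 0.04489490; term = 0.04489490²·(1 − 0.13831479)·337/174 = 0.0033637469.
65+: Wₕ = 0.50201634; term = 0.50201634²·(1 − 0.13030497)·330/1833 = 0.039459736.
18–34: Wₕ = 0.16523322; term = 0.16523322²·(1 − 0.08552916)·261.2/396 = 0.016468065.
Sum = 0.091102809.
SE = √(0.091102809) = 0.3018.

0.3018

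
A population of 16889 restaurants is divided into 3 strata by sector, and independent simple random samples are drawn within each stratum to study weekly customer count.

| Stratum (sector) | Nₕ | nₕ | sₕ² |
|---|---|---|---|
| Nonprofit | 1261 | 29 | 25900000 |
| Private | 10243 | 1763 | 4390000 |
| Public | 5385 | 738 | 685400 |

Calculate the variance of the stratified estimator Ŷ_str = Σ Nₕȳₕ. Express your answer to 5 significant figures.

Var(Ŷ_str) = Σₕ Nₕ²(1 − fₕ)sₕ²/nₕ.
Nonprofit: 1261²·(1 − 29/1261)·25900000/29 = 1.3874826 × 10^12.
Private: 10243²·(1 − 1763/10243)·4390000/1763 = 2.162894 × 10^11.
Public: 5385²·(1 − 738/5385)·685400/738 = 2.3240535 × 10^10.
Sum = 1.6270125 × 10^12.

1.6270 × 10^12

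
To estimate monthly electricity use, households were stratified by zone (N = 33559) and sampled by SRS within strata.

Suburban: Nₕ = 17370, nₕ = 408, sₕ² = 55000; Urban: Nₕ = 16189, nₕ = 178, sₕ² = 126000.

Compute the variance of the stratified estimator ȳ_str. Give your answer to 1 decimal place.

Var(ȳ_str) = Σₕ Wₕ²(1 − fₕ)sₕ²/nₕ with Wₕ = Nₕ/N, N = 33559.
Suburban: Wₕ = 0.51759588; term = 0.51759588²·(1 − 0.02348877)·55000/408 = 35.26642.
Urban: Wₕ = 0.48240412; term = 0.48240412²·(1 − 0.01099512)·126000/178 = 162.91872.
Sum = 198.18514.

198.2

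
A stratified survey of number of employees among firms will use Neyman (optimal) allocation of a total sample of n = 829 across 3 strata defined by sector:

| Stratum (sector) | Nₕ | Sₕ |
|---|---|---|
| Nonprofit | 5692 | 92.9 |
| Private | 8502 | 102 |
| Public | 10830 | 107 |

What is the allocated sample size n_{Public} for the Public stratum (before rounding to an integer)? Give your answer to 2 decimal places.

376.02

Neyman allocation: nₕ = n·NₕSₕ / Σⱼ NⱼSⱼ.
Σ NⱼSⱼ = 5692·92.9 + 8502·102 + 10830·107 = 2.5548008 × 10^6.
n_{Public} = 829·10830·107 / (2.5548008 × 10^6) = 376.02.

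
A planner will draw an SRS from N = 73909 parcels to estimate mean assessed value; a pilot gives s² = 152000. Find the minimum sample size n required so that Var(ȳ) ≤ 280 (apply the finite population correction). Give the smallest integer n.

Without fpc, n₀ = s²/D = 152000/280 = 542.8571.
With fpc, (1 − n/N)·s²/n ≤ D requires n ≥ n₀/(1 + n₀/N) = 542.8571/(1 + 542.8571/73909) = 538.8989.
Rounding up, n = 539.

539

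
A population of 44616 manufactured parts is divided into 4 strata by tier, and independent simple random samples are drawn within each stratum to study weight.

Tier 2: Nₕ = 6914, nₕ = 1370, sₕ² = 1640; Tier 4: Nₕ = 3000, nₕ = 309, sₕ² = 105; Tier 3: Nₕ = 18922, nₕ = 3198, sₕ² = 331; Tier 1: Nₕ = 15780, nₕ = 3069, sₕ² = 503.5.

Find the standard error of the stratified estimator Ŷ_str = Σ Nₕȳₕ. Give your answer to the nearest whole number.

10599

Var(Ŷ_str) = Σₕ Nₕ²(1 − fₕ)sₕ²/nₕ.
Tier 2: 6914²·(1 − 1370/6914)·1640/1370 = 4.5885543 × 10^7.
Tier 4: 3000²·(1 − 309/3000)·105/309 = 2.7432524 × 10^6.
Tier 3: 18922²·(1 − 3198/18922)·331/3198 = 3.0794957 × 10^7.
Tier 1: 15780²·(1 − 3069/15780)·503.5/3069 = 3.2907077 × 10^7.
Sum = 1.1233083 × 10^8.
SE = √(1.1233083 × 10^8) = 10599.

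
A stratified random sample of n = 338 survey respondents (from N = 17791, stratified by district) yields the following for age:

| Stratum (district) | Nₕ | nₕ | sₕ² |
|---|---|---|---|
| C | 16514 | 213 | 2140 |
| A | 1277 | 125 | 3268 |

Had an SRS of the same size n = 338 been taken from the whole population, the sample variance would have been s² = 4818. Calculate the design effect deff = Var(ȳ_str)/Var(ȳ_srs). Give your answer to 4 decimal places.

Var(ȳ_str) = Σ Wₕ²(1−fₕ)sₕ²/nₕ with Wₕ = Nₕ/17791:
  C: (16514/17791)²·(1−213/16514)·2140/213 = 8.5447621
  A: (1277/17791)²·(1−125/1277)·3268/125 = 0.12151075
  → Var(ȳ_str) = 8.6662729.
Var(ȳ_srs) = (1 − 338/17791)·4818/338 = 13.983627.
deff = 8.6662729 / 13.983627 = 0.6197.

0.6197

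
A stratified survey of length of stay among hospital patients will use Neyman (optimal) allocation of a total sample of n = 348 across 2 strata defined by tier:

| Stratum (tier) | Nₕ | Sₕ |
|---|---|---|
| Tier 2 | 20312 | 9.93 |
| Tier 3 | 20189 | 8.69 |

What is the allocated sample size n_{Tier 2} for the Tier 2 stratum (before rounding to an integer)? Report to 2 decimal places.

Neyman allocation: nₕ = n·NₕSₕ / Σⱼ NⱼSⱼ.
Σ NⱼSⱼ = 20312·9.93 + 20189·8.69 = 377140.57.
n_{Tier 2} = 348·20312·9.93 / 377140.57 = 186.11.

186.11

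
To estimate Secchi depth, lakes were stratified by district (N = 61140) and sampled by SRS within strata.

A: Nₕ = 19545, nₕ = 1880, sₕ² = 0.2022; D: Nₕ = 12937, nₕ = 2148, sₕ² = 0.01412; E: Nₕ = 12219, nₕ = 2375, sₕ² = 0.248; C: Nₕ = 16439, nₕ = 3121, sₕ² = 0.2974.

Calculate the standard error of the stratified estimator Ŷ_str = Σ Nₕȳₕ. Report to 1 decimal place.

Var(Ŷ_str) = Σₕ Nₕ²(1 − fₕ)sₕ²/nₕ.
A: 19545²·(1 − 1880/19545)·0.2022/1880 = 37134.076.
D: 12937²·(1 − 2148/12937)·0.01412/2148 = 917.51926.
E: 12219²·(1 − 2375/12219)·0.248/2375 = 12560.165.
C: 16439²·(1 − 3121/16439)·0.2974/3121 = 20862.272.
Sum = 71474.032.
SE = √(71474.032) = 267.3.

267.3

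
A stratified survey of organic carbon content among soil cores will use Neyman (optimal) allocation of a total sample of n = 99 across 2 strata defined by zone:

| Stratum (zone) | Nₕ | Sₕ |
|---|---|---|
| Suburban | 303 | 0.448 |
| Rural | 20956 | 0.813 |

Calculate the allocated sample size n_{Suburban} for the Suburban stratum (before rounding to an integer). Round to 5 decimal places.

0.78255

Neyman allocation: nₕ = n·NₕSₕ / Σⱼ NⱼSⱼ.
Σ NⱼSⱼ = 303·0.448 + 20956·0.813 = 17172.972.
n_{Suburban} = 99·303·0.448 / 17172.972 = 0.78255.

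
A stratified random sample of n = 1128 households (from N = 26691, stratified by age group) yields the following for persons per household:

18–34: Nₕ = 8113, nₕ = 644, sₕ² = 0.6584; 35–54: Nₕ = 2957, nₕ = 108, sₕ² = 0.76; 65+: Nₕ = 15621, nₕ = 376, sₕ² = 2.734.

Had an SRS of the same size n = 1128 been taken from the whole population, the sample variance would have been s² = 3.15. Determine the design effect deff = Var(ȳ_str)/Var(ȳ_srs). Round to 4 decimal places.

Var(ȳ_str) = Σ Wₕ²(1−fₕ)sₕ²/nₕ with Wₕ = Nₕ/26691:
  18–34: (8113/26691)²·(1−644/8113)·0.6584/644 = 8.6959733 × 10^-5
  35–54: (2957/26691)²·(1−108/2957)·0.76/108 = 8.3215441 × 10^-5
  65+: (15621/26691)²·(1−376/15621)·2.734/376 = 0.0024306209
  → Var(ȳ_str) = 0.0026007961.
Var(ȳ_srs) = (1 − 1128/26691)·3.15/1128 = 0.0026745359.
deff = 0.0026007961 / 0.0026745359 = 0.9724.

0.9724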